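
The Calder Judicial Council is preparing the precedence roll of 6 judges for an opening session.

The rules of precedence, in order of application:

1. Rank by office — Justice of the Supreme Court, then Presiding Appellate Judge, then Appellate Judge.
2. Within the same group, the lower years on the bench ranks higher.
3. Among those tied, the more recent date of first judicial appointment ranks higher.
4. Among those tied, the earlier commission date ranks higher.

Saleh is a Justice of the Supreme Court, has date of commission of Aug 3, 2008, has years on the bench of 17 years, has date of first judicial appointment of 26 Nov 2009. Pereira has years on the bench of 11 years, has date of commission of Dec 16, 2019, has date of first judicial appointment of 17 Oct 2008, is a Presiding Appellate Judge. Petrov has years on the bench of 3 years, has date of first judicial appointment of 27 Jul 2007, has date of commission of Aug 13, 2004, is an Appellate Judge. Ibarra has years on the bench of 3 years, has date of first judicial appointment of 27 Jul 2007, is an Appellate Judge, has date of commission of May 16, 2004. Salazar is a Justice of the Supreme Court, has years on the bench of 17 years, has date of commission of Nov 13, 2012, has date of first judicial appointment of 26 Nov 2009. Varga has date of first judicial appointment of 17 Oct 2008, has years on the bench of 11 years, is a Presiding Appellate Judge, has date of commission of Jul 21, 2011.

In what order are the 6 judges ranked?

By office: Saleh and Salazar (Justice of the Supreme Court); then Varga and Pereira (Presiding Appellate Judge); then Ibarra and Petrov (Appellate Judge).
Saleh and Salazar both have years on the bench 17 years, so the next rule applies.
Saleh and Salazar both have date of first judicial appointment 26 Nov 2009, so the next rule applies.
Among Saleh and Salazar, by date of commission (earlier first): Saleh (Aug 3, 2008) before Salazar (Nov 13, 2012).
Varga and Pereira both have years on the bench 11 years, so the next rule applies.
Varga and Pereira both have date of first judicial appointment 17 Oct 2008, so the next rule applies.
Among Varga and Pereira, by date of commission (earlier first): Varga (Jul 21, 2011) before Pereira (Dec 16, 2019).
Ibarra and Petrov both have years on the bench 3 years, so the next rule applies.
Ibarra and Petrov both have date of first judicial appointment 27 Jul 2007, so the next rule applies.
Among Ibarra and Petrov, by date of commission (earlier first): Ibarra (May 16, 2004) before Petrov (Aug 13, 2004).
Full order: Saleh, Salazar, Varga, Pereira, Ibarra, Petrov.

Saleh, Salazar, Varga, Pereira, Ibarra, Petrov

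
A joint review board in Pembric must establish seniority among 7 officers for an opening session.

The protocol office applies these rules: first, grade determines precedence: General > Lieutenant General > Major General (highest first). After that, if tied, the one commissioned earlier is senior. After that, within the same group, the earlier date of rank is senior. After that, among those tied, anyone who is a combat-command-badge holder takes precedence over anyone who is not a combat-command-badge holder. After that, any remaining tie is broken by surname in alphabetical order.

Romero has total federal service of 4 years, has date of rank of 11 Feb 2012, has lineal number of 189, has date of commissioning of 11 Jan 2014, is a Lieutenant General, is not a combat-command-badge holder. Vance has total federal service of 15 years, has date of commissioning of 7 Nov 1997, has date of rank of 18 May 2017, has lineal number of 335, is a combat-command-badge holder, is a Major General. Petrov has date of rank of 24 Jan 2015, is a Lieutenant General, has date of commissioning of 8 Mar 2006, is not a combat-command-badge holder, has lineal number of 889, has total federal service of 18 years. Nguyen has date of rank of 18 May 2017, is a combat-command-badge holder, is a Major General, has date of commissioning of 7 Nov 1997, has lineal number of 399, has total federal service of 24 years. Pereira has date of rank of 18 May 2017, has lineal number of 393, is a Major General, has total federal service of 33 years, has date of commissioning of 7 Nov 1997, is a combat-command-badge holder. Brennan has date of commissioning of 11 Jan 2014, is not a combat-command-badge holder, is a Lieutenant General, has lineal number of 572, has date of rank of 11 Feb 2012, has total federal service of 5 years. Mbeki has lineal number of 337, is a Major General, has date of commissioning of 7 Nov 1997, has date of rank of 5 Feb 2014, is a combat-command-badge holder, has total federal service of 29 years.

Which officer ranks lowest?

By grade: Petrov, Brennan and Romero (Lieutenant General); then Mbeki, Nguyen, Pereira and Vance (Major General).
Among Petrov, Brennan and Romero, by date of commissioning (earlier first): Petrov (8 Mar 2006) before Brennan and Romero (11 Jan 2014).
Brennan and Romero both have date of rank 11 Feb 2012, so the next rule applies.
Brennan and Romero are each not a combat-command-badge holder, so the next rule applies.
Among Brennan and Romero, alphabetically by surname: Brennan before Romero.
Mbeki, Nguyen, Pereira and Vance all have date of commissioning 7 Nov 1997, so the next rule applies.
Among Mbeki, Nguyen, Pereira and Vance, by date of rank (earlier first): Mbeki (5 Feb 2014) before Nguyen, Pereira and Vance (18 May 2017).
Nguyen, Pereira and Vance are each a combat-command-badge holder, so the next rule applies.
Among Nguyen, Pereira and Vance, alphabetically by surname: Nguyen before Pereira before Vance.
Order: Petrov, Brennan, Romero, Mbeki, Nguyen, Pereira, Vance.

Vance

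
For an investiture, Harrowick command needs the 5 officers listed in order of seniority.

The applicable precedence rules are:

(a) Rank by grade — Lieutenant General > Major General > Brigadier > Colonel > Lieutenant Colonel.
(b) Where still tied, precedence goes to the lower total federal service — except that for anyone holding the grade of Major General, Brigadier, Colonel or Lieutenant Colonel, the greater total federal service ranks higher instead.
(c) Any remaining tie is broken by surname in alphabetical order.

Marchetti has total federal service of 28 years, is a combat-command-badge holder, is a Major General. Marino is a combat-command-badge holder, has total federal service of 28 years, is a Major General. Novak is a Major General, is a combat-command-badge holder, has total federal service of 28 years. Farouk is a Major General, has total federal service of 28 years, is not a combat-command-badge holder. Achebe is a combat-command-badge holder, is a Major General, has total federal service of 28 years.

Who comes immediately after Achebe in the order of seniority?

Farouk

By grade: Achebe, Farouk, Marchetti, Marino and Novak (Major General).
Achebe, Farouk, Marchetti, Marino and Novak all have total federal service 28 years, so the next rule applies.
Among Achebe, Farouk, Marchetti, Marino and Novak, alphabetically by surname: Achebe before Farouk before Marchetti before Marino before Novak.
Order: Achebe, Farouk, Marchetti, Marino, Novak.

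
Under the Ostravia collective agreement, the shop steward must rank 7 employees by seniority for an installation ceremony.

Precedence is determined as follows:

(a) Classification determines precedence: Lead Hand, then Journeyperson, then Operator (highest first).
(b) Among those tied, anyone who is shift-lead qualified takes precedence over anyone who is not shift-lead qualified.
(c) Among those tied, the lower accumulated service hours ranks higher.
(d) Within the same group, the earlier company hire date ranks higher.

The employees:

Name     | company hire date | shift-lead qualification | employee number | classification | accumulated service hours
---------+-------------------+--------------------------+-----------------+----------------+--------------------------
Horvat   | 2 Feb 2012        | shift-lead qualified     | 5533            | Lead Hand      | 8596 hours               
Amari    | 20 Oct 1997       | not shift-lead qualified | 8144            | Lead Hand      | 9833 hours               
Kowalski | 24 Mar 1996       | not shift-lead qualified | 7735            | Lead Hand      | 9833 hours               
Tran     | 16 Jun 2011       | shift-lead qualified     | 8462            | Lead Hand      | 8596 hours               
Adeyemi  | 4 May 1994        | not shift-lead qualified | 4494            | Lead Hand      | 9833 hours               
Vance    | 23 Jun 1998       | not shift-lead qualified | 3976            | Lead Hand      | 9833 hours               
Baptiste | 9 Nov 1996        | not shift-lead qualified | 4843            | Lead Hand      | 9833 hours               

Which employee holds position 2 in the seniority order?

Horvat

By classification: Tran, Horvat, Adeyemi, Kowalski, Baptiste, Amari and Vance (Lead Hand).
Among Tran, Horvat, Adeyemi, Kowalski, Baptiste, Amari and Vance, shift-lead qualified before not shift-lead qualified: Tran and Horvat (shift-lead qualified) before Adeyemi, Kowalski, Baptiste, Amari and Vance (not shift-lead qualified).
Tran and Horvat both have accumulated service hours 8596 hours, so the next rule applies.
Among Tran and Horvat, by company hire date (earlier first): Tran (16 Jun 2011) before Horvat (2 Feb 2012).
Adeyemi, Kowalski, Baptiste, Amari and Vance all have accumulated service hours 9833 hours, so the next rule applies.
Among Adeyemi, Kowalski, Baptiste, Amari and Vance, by company hire date (earlier first): Adeyemi (4 May 1994) before Kowalski (24 Mar 1996) before Baptiste (9 Nov 1996) before Amari (20 Oct 1997) before Vance (23 Jun 1998).
Order: Tran, Horvat, Adeyemi, Kowalski, Baptiste, Amari, Vance.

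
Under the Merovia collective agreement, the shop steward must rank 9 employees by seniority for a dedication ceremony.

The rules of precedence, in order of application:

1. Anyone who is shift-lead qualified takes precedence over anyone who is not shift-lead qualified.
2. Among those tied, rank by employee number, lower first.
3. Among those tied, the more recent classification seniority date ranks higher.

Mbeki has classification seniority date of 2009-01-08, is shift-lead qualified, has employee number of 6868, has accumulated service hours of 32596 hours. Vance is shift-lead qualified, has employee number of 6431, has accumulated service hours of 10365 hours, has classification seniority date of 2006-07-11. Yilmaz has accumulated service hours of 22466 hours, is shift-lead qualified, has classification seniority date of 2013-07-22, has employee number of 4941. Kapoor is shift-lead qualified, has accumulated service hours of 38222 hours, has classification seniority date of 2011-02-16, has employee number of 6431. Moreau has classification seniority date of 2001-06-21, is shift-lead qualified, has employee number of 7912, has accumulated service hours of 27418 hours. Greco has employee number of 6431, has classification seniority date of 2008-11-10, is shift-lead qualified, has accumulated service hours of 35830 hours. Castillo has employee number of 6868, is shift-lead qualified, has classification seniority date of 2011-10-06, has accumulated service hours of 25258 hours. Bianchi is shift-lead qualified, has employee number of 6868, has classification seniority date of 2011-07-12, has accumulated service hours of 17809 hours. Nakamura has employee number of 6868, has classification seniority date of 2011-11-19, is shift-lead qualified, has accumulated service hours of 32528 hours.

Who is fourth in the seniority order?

By the first rule: Yilmaz, Kapoor, Greco, Vance, Nakamura, Castillo, Bianchi, Mbeki and Moreau (each shift-lead qualified).
Among Yilmaz, Kapoor, Greco, Vance, Nakamura, Castillo, Bianchi, Mbeki and Moreau, by employee number (lower first): Yilmaz (4941) before Kapoor, Greco and Vance (6431) before Nakamura, Castillo, Bianchi and Mbeki (6868) before Moreau (7912).
Among Kapoor, Greco and Vance, by classification seniority date (later first): Kapoor (2011-02-16) before Greco (2008-11-10) before Vance (2006-07-11).
Among Nakamura, Castillo, Bianchi and Mbeki, by classification seniority date (later first): Nakamura (2011-11-19) before Castillo (2011-10-06) before Bianchi (2011-07-12) before Mbeki (2009-01-08).
Order: Yilmaz, Kapoor, Greco, Vance, Nakamura, Castillo, Bianchi, Mbeki, Moreau.

Vance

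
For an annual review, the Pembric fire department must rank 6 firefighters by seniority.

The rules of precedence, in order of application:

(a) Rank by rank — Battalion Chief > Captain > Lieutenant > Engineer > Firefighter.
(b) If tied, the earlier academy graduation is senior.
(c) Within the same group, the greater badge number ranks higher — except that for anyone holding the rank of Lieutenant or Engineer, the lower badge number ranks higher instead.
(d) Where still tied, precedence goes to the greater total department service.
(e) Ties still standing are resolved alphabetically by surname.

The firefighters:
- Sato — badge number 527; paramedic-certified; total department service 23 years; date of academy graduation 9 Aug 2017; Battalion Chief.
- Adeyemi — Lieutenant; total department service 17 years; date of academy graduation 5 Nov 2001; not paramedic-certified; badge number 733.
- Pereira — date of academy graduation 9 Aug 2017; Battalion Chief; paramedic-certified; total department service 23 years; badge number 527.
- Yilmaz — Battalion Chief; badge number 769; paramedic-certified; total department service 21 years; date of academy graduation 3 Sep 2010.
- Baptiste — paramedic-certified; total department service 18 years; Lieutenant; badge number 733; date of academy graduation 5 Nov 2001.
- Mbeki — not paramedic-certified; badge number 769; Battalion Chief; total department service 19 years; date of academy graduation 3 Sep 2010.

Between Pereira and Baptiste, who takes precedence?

By rank: Yilmaz, Mbeki, Pereira and Sato (Battalion Chief); then Baptiste and Adeyemi (Lieutenant).
Among Yilmaz, Mbeki, Pereira and Sato, by date of academy graduation (earlier first): Yilmaz and Mbeki (3 Sep 2010) before Pereira and Sato (9 Aug 2017).
Yilmaz and Mbeki both have badge number 769, so the next rule applies.
Among Yilmaz and Mbeki, by total department service (higher first): Yilmaz (21 years) before Mbeki (19 years).
Pereira and Sato both have badge number 527, so the next rule applies.
Pereira and Sato both have total department service 23 years, so the next rule applies.
Among Pereira and Sato, alphabetically by surname: Pereira before Sato.
Baptiste and Adeyemi both have date of academy graduation 5 Nov 2001, so the next rule applies.
Baptiste and Adeyemi both have badge number 733, so the next rule applies.
Among Baptiste and Adeyemi, by total department service (higher first): Baptiste (18 years) before Adeyemi (17 years).
So Pereira takes precedence.

Pereira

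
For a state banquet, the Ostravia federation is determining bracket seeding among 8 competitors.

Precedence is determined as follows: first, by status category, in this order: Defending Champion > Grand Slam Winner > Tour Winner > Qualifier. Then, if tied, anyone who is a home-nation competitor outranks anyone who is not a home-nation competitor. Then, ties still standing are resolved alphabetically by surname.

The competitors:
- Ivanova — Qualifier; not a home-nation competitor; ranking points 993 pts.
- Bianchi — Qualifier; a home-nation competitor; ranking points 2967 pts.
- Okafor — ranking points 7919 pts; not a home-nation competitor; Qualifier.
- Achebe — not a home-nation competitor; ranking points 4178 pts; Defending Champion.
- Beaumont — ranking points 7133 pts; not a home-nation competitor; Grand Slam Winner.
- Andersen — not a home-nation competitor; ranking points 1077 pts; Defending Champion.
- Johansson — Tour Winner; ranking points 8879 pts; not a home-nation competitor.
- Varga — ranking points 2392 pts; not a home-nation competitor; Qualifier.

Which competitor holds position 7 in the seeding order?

Okafor

By status category: Achebe and Andersen (Defending Champion); then Beaumont (Grand Slam Winner); then Johansson (Tour Winner); then Bianchi, Ivanova, Okafor and Varga (Qualifier).
Achebe and Andersen are each not a home-nation competitor, so the next rule applies.
Among Achebe and Andersen, alphabetically by surname: Achebe before Andersen.
Among Bianchi, Ivanova, Okafor and Varga, a home-nation competitor before not a home-nation competitor: Bianchi (a home-nation competitor) before Ivanova, Okafor and Varga (not a home-nation competitor).
Among Ivanova, Okafor and Varga, alphabetically by surname: Ivanova before Okafor before Varga.
Order: Achebe, Andersen, Beaumont, Johansson, Bianchi, Ivanova, Okafor, Varga.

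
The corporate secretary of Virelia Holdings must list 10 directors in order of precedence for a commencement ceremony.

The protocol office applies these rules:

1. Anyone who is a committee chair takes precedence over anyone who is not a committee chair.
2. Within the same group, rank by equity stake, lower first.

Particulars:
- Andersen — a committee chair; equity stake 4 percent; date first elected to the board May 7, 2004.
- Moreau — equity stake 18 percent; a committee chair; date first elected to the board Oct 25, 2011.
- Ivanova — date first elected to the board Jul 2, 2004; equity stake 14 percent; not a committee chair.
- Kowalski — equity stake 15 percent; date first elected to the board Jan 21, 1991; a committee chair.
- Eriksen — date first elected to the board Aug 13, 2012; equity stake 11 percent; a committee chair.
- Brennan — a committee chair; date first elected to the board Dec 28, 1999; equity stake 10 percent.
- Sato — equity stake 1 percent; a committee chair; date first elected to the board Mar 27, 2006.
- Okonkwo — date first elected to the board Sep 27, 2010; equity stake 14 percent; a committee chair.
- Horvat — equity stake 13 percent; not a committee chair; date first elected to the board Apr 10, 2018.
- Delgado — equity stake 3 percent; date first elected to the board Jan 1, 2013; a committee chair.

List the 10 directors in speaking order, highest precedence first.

By the first rule: Sato, Delgado, Andersen, Brennan, Eriksen, Okonkwo, Kowalski and Moreau (each a committee chair); then Horvat and Ivanova (both not a committee chair).
Among Sato, Delgado, Andersen, Brennan, Eriksen, Okonkwo, Kowalski and Moreau, by equity stake (lower first): Sato (1 percent) before Delgado (3 percent) before Andersen (4 percent) before Brennan (10 percent) before Eriksen (11 percent) before Okonkwo (14 percent) before Kowalski (15 percent) before Moreau (18 percent).
Among Horvat and Ivanova, by equity stake (lower first): Horvat (13 percent) before Ivanova (14 percent).
Full order: Sato, Delgado, Andersen, Brennan, Eriksen, Okonkwo, Kowalski, Moreau, Horvat, Ivanova.

Sato, Delgado, Andersen, Brennan, Eriksen, Okonkwo, Kowalski, Moreau, Horvat, Ivanova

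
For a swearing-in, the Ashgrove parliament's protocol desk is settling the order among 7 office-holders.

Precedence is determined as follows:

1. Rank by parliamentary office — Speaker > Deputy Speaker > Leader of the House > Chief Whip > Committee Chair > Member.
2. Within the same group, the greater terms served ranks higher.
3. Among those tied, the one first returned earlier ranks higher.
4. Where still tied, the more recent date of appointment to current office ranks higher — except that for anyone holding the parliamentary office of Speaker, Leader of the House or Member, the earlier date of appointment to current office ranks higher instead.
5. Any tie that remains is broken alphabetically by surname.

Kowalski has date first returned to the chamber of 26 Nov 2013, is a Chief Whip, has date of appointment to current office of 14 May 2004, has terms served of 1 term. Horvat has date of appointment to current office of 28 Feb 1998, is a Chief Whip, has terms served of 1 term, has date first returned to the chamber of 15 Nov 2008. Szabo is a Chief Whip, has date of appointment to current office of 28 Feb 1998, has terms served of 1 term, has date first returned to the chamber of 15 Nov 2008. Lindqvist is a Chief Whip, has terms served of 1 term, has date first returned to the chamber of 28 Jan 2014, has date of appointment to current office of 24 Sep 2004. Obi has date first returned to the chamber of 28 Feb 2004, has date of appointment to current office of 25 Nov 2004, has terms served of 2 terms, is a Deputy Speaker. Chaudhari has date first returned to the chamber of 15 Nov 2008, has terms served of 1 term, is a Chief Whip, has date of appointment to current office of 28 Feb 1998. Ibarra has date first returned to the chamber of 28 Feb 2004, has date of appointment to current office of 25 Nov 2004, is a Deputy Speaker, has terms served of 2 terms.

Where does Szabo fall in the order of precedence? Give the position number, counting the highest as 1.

5

By parliamentary office: Ibarra and Obi (Deputy Speaker); then Chaudhari, Horvat, Szabo, Kowalski and Lindqvist (Chief Whip).
Ibarra and Obi both have terms served 2 terms, so the next rule applies.
Ibarra and Obi both have date first returned to the chamber 28 Feb 2004, so the next rule applies.
Ibarra and Obi both have date of appointment to current office 25 Nov 2004, so the next rule applies.
Among Ibarra and Obi, alphabetically by surname: Ibarra before Obi.
Chaudhari, Horvat, Szabo, Kowalski and Lindqvist all have terms served 1 term, so the next rule applies.
Among Chaudhari, Horvat, Szabo, Kowalski and Lindqvist, by date first returned to the chamber (earlier first): Chaudhari, Horvat and Szabo (15 Nov 2008) before Kowalski (26 Nov 2013) before Lindqvist (28 Jan 2014).
Chaudhari, Horvat and Szabo all have date of appointment to current office 28 Feb 1998, so the next rule applies.
Among Chaudhari, Horvat and Szabo, alphabetically by surname: Chaudhari before Horvat before Szabo.
Order: Ibarra, Obi, Chaudhari, Horvat, Szabo, Kowalski, Lindqvist. So position 5.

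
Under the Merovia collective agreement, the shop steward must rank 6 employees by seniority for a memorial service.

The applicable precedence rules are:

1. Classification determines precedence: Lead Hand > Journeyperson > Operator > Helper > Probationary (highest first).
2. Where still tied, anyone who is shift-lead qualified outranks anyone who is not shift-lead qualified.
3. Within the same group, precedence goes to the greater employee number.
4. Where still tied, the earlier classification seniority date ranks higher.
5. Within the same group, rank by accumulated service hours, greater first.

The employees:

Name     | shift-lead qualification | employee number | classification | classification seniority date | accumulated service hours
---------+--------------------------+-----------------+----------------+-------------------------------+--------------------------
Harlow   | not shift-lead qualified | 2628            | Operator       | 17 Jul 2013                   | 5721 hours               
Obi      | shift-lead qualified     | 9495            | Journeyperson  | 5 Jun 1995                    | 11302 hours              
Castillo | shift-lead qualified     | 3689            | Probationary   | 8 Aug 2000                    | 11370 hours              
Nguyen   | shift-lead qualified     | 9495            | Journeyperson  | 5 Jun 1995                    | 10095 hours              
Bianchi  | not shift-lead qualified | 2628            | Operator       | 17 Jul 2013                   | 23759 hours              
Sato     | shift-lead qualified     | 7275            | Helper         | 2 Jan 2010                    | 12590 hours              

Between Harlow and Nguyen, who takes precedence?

Nguyen

By classification: Obi and Nguyen (Journeyperson); then Bianchi and Harlow (Operator); then Sato (Helper); then Castillo (Probationary).
Obi and Nguyen are each shift-lead qualified, so the next rule applies.
Obi and Nguyen both have employee number 9495, so the next rule applies.
Obi and Nguyen both have classification seniority date 5 Jun 1995, so the next rule applies.
Among Obi and Nguyen, by accumulated service hours (higher first): Obi (11302 hours) before Nguyen (10095 hours).
Bianchi and Harlow are each not shift-lead qualified, so the next rule applies.
Bianchi and Harlow both have employee number 2628, so the next rule applies.
Bianchi and Harlow both have classification seniority date 17 Jul 2013, so the next rule applies.
Among Bianchi and Harlow, by accumulated service hours (higher first): Bianchi (23759 hours) before Harlow (5721 hours).
So Nguyen takes precedence.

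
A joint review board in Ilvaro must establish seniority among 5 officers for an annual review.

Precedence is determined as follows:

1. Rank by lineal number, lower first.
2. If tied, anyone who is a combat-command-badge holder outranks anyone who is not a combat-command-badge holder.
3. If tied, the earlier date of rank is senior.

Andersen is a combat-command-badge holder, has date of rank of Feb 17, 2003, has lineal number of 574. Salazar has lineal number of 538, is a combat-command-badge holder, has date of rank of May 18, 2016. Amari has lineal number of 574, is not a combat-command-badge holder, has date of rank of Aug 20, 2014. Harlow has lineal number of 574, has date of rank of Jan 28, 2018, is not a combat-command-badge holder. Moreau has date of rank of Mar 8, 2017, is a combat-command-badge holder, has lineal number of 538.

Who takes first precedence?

Salazar

By lineal number (lower first): Salazar and Moreau (both 538); then Andersen, Amari and Harlow (each 574).
Salazar and Moreau are each a combat-command-badge holder, so the next rule applies.
Among Salazar and Moreau, by date of rank (earlier first): Salazar (May 18, 2016) before Moreau (Mar 8, 2017).
Among Andersen, Amari and Harlow, a combat-command-badge holder before not a combat-command-badge holder: Andersen (a combat-command-badge holder) before Amari and Harlow (not a combat-command-badge holder).
Among Amari and Harlow, by date of rank (earlier first): Amari (Aug 20, 2014) before Harlow (Jan 28, 2018).
Order: Salazar, Moreau, Andersen, Amari, Harlow.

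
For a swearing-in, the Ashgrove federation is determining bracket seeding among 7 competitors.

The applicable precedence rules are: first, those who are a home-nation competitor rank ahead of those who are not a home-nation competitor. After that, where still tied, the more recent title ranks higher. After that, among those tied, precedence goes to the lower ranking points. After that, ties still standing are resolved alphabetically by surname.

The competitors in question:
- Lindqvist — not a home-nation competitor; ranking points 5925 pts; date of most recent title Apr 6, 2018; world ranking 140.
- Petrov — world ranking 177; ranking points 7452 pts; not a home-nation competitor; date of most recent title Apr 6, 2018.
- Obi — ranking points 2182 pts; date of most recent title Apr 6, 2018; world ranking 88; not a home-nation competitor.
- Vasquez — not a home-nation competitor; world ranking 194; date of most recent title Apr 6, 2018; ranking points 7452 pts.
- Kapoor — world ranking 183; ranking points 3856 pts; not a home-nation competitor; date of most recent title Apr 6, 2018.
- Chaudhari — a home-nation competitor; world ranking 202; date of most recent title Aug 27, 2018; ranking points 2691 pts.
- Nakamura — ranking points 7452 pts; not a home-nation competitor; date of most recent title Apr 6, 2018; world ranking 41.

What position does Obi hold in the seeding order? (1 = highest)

By the first rule: Chaudhari (a home-nation competitor); then Obi, Kapoor, Lindqvist, Nakamura, Petrov and Vasquez (each not a home-nation competitor).
Obi, Kapoor, Lindqvist, Nakamura, Petrov and Vasquez all have date of most recent title Apr 6, 2018, so the next rule applies.
Among Obi, Kapoor, Lindqvist, Nakamura, Petrov and Vasquez, by ranking points (lower first): Obi (2182 pts) before Kapoor (3856 pts) before Lindqvist (5925 pts) before Nakamura, Petrov and Vasquez (7452 pts).
Among Nakamura, Petrov and Vasquez, alphabetically by surname: Nakamura before Petrov before Vasquez.
Order: Chaudhari, Obi, Kapoor, Lindqvist, Nakamura, Petrov, Vasquez. So position 2.

2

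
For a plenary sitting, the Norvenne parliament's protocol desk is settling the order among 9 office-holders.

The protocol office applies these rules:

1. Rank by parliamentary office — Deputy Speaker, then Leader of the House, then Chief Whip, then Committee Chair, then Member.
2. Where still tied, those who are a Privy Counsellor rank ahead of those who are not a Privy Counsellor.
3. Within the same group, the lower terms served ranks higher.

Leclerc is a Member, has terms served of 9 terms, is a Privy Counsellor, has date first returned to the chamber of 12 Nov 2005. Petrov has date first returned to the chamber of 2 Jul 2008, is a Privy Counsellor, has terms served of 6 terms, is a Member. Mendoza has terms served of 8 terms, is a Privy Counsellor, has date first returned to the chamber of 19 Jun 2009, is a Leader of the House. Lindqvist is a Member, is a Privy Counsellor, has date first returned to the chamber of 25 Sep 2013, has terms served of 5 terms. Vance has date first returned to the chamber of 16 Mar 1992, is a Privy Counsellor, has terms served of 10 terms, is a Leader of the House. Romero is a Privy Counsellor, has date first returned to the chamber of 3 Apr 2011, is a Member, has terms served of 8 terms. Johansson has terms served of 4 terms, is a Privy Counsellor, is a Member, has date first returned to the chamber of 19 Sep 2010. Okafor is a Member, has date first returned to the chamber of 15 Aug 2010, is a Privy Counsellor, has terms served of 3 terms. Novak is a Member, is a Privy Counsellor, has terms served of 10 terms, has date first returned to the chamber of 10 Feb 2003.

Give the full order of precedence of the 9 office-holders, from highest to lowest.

By parliamentary office: Mendoza and Vance (Leader of the House); then Okafor, Johansson, Lindqvist, Petrov, Romero, Leclerc and Novak (Member).
Mendoza and Vance are each a Privy Counsellor, so the next rule applies.
Among Mendoza and Vance, by terms served (lower first): Mendoza (8 terms) before Vance (10 terms).
Okafor, Johansson, Lindqvist, Petrov, Romero, Leclerc and Novak are each a Privy Counsellor, so the next rule applies.
Among Okafor, Johansson, Lindqvist, Petrov, Romero, Leclerc and Novak, by terms served (lower first): Okafor (3 terms) before Johansson (4 terms) before Lindqvist (5 terms) before Petrov (6 terms) before Romero (8 terms) before Leclerc (9 terms) before Novak (10 terms).
Full order: Mendoza, Vance, Okafor, Johansson, Lindqvist, Petrov, Romero, Leclerc, Novak.

Mendoza, Vance, Okafor, Johansson, Lindqvist, Petrov, Romero, Leclerc, Novak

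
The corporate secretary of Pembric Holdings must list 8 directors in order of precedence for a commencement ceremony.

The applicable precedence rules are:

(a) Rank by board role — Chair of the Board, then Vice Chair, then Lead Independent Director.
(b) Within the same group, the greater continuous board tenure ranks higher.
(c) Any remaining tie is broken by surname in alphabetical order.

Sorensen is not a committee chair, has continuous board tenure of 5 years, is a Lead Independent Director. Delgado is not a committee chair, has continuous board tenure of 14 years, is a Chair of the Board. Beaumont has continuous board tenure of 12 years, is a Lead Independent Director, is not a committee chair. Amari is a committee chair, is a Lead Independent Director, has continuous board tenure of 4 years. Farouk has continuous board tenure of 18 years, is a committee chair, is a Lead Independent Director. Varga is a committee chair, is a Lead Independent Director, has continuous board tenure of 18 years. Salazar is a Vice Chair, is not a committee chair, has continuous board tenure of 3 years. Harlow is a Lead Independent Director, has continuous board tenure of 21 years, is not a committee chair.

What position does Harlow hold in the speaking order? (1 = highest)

3

By board role: Delgado (Chair of the Board); then Salazar (Vice Chair); then Harlow, Farouk, Varga, Beaumont, Sorensen and Amari (Lead Independent Director).
Among Harlow, Farouk, Varga, Beaumont, Sorensen and Amari, by continuous board tenure (higher first): Harlow (21 years) before Farouk and Varga (18 years) before Beaumont (12 years) before Sorensen (5 years) before Amari (4 years).
Among Farouk and Varga, alphabetically by surname: Farouk before Varga.
Order: Delgado, Salazar, Harlow, Farouk, Varga, Beaumont, Sorensen, Amari. So position 3.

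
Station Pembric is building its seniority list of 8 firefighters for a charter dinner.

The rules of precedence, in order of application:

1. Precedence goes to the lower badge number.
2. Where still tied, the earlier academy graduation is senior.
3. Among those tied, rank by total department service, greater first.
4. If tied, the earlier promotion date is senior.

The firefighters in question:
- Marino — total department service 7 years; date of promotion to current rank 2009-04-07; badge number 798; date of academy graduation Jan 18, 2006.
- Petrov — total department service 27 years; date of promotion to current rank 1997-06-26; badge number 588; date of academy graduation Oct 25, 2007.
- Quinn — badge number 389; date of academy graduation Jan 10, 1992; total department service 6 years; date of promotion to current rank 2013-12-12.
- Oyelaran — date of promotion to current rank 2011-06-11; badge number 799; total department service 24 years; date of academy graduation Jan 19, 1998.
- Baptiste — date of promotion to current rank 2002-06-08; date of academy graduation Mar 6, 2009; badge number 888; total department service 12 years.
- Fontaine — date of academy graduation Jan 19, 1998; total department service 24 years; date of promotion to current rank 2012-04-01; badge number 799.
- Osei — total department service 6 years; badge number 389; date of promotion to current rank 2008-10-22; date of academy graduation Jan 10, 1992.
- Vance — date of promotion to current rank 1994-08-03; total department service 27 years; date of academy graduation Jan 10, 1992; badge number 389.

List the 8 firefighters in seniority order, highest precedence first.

Vance, Osei, Quinn, Petrov, Marino, Oyelaran, Fontaine, Baptiste

By badge number (lower first): Vance, Osei and Quinn (each 389); then Petrov (588); then Marino (798); then Oyelaran and Fontaine (both 799); then Baptiste (888).
Vance, Osei and Quinn all have date of academy graduation Jan 10, 1992, so the next rule applies.
Among Vance, Osei and Quinn, by total department service (higher first): Vance (27 years) before Osei and Quinn (6 years).
Among Osei and Quinn, by date of promotion to current rank (earlier first): Osei (2008-10-22) before Quinn (2013-12-12).
Oyelaran and Fontaine both have date of academy graduation Jan 19, 1998, so the next rule applies.
Oyelaran and Fontaine both have total department service 24 years, so the next rule applies.
Among Oyelaran and Fontaine, by date of promotion to current rank (earlier first): Oyelaran (2011-06-11) before Fontaine (2012-04-01).
Full order: Vance, Osei, Quinn, Petrov, Marino, Oyelaran, Fontaine, Baptiste.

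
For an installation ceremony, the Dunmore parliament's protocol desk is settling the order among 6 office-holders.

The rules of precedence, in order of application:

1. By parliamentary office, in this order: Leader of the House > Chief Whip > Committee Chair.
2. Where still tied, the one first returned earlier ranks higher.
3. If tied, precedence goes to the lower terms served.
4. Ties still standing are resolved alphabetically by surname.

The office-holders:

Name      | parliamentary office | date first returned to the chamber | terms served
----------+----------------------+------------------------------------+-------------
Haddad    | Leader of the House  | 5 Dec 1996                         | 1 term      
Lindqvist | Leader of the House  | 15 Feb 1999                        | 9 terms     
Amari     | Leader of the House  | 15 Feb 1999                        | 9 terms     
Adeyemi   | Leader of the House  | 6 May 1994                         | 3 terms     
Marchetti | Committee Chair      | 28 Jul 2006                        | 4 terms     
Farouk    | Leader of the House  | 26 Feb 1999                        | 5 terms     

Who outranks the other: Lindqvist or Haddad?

By parliamentary office: Adeyemi, Haddad, Amari, Lindqvist and Farouk (Leader of the House); then Marchetti (Committee Chair).
Among Adeyemi, Haddad, Amari, Lindqvist and Farouk, by date first returned to the chamber (earlier first): Adeyemi (6 May 1994) before Haddad (5 Dec 1996) before Amari and Lindqvist (15 Feb 1999) before Farouk (26 Feb 1999).
Amari and Lindqvist both have terms served 9 terms, so the next rule applies.
Among Amari and Lindqvist, alphabetically by surname: Amari before Lindqvist.
So Haddad takes precedence.

Haddad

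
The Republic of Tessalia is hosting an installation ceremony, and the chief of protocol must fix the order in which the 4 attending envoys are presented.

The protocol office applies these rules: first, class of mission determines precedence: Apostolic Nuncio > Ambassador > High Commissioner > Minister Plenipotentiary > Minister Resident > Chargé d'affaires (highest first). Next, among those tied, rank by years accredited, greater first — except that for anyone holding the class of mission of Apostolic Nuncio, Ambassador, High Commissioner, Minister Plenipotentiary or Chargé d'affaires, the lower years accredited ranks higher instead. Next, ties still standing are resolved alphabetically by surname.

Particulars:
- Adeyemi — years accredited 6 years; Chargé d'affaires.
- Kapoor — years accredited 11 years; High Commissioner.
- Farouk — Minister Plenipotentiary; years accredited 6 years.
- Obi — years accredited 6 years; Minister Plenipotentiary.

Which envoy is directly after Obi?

Adeyemi

By class of mission: Kapoor (High Commissioner); then Farouk and Obi (Minister Plenipotentiary); then Adeyemi (Chargé d'affaires).
Farouk and Obi both have years accredited 6 years, so the next rule applies.
Among Farouk and Obi, alphabetically by surname: Farouk before Obi.
Order: Kapoor, Farouk, Obi, Adeyemi.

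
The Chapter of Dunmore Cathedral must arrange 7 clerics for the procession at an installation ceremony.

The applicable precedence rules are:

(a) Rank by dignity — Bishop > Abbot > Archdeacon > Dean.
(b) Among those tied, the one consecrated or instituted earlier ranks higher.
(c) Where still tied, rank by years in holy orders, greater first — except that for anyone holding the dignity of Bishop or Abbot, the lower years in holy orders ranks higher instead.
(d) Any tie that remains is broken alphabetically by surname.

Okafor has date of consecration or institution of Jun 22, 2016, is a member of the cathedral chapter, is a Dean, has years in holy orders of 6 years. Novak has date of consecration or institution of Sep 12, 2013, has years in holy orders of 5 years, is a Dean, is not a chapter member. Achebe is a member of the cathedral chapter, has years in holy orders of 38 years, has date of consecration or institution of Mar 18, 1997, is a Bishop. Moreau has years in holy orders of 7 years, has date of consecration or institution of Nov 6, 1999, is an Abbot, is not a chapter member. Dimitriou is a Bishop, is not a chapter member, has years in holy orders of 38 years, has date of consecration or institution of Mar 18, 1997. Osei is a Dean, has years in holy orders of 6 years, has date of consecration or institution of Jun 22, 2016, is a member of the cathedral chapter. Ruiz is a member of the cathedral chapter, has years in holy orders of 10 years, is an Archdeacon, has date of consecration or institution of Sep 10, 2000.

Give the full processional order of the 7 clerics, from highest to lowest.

Achebe, Dimitriou, Moreau, Ruiz, Novak, Okafor, Osei

By dignity: Achebe and Dimitriou (Bishop); then Moreau (Abbot); then Ruiz (Archdeacon); then Novak, Okafor and Osei (Dean).
Achebe and Dimitriou both have date of consecration or institution Mar 18, 1997, so the next rule applies.
Achebe and Dimitriou both have years in holy orders 38 years, so the next rule applies.
Among Achebe and Dimitriou, alphabetically by surname: Achebe before Dimitriou.
Among Novak, Okafor and Osei, by date of consecration or institution (earlier first): Novak (Sep 12, 2013) before Okafor and Osei (Jun 22, 2016).
Okafor and Osei both have years in holy orders 6 years, so the next rule applies.
Among Okafor and Osei, alphabetically by surname: Okafor before Osei.
Full order: Achebe, Dimitriou, Moreau, Ruiz, Novak, Okafor, Osei.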